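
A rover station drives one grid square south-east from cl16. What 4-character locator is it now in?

CL25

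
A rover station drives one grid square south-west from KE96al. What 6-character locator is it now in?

KE86xk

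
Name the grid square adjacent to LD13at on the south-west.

Longitude subsquare a = 0; −1 → -1, wraps to 23 = x, carry into square.
Longitude square 1; −1 → 0.
Latitude subsquare t = 19; −1 → 18 = s.

LD03xs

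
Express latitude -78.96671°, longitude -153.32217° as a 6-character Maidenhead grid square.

Add 180° to longitude and 90° to latitude: 26.6778, 11.0333.
Field: lon ⌊26.6778/20⌋ = 1 → B; lat ⌊11.0333/10⌋ = 1 → B.
Square: lon ⌊6.6778/2⌋ = 3; lat ⌊1.0333/1⌋ = 1.
Subsquare: lon ⌊0.6778/0.0833333⌋ = 8 → i; lat ⌊0.0333/0.0416667⌋ = 0 → a.

BB31ia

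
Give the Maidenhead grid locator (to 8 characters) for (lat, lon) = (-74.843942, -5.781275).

IB75cd67

Shift to the Maidenhead origin (180°W, 90°S): lon 174.21873, lat 15.15606.
Field: 174.21873/20 → 8 → I, 15.15606/10 → 1 → B; chars IB.
Square: 14.21873/2 → 7, 5.15606/1 → 5; chars 75.
Subsquare: 0.21873/0.0833333 → 2 → c, 0.15606/0.0416667 → 3 → d; chars cd.
Extended square: 0.05206/0.00833333 → 6, 0.03106/0.00416667 → 7; chars 67.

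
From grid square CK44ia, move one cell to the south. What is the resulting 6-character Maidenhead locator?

Latitude subsquare a = 0; −1 → -1, wraps to 23 = x, carry into square.
Latitude square 4; −1 → 3.
The longitude characters are unchanged.

CK43ix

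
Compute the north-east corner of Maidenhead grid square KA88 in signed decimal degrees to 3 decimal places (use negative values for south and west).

-81.000, 38.000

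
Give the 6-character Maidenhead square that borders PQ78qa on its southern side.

PQ77qx

Latitude subsquare a = 0; −1 → -1, wraps to 23 = x, carry into square.
Latitude square 8; −1 → 7.
The longitude characters are unchanged.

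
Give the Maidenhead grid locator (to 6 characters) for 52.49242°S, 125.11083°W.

Add 180° to longitude and 90° to latitude: 54.8892, 37.5076.
Field: 54.8892/20 → 2 → C, 37.5076/10 → 3 → D; chars CD.
Square: 14.8892/2 → 7, 7.5076/1 → 7; chars 77.
Subsquare: 0.8892/0.0833333 → 10 → k, 0.5076/0.0416667 → 12 → m; chars km.

CD77km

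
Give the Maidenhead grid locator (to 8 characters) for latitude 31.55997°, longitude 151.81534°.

Shift to the Maidenhead origin (180°W, 90°S): lon 331.81534, lat 121.55997.
Field: 331.81534/20 → 16 → Q, 121.55997/10 → 12 → M; chars QM.
Square: 11.81534/2 → 5, 1.55997/1 → 1; chars 51.
Subsquare: 1.81534/0.0833333 → 21 → v, 0.55997/0.0416667 → 13 → n; chars vn.
Extended square: 0.06534/0.00833333 → 7, 0.01830/0.00416667 → 4; chars 74.

QM51vn74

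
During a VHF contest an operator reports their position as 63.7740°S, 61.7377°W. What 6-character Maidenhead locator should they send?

FC96df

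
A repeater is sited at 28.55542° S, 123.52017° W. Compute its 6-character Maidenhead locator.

Shift to the Maidenhead origin (180°W, 90°S): lon 56.4798, lat 61.4446.
Field: lon ⌊56.4798/20⌋ = 2 → C; lat ⌊61.4446/10⌋ = 6 → G.
Square: lon ⌊16.4798/2⌋ = 8; lat ⌊1.4446/1⌋ = 1.
Subsquare: lon ⌊0.4798/0.0833333⌋ = 5 → f; lat ⌊0.4446/0.0416667⌋ = 10 → k.

CG81fk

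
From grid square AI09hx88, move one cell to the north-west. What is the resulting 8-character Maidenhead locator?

AI09hx79

Longitude extended square 8; −1 → 7.
Latitude extended square 8; +1 → 9.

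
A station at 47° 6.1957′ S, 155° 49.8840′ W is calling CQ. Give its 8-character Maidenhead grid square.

Add 180° to longitude and 90° to latitude: 24.16860, 42.89674.
Field: 24.16860/20 → 1 → B, 42.89674/10 → 4 → E; chars BE.
Square: 4.16860/2 → 2, 2.89674/1 → 2; chars 22.
Subsquare: 0.16860/0.0833333 → 2 → c, 0.89674/0.0416667 → 21 → v; chars cv.
Extended square: 0.00193/0.00833333 → 0, 0.02174/0.00416667 → 5; chars 05.

BE22cv05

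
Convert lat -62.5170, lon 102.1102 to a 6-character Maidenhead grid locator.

OC17bl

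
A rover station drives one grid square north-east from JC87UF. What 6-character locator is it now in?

JC87vg

Longitude subsquare u = 20; +1 → 21 = v.
Latitude subsquare f = 5; +1 → 6 = g.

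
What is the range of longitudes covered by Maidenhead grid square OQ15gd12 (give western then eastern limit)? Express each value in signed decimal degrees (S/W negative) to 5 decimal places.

102.50833, 102.51667

Field O=14, Q=16: +14·20° lon, +16·10° lat → SW at lon 100°, lat 70°.
Square 1, 5: +1·2° lon, +5·1° lat → SW at lon 102°, lat 75°.
Subsquare g=6, d=3: +6·0.0833333° lon, +3·0.0416667° lat → SW at lon 102.5°, lat 75.125°.
Extended square 1, 2: +1·0.00833333° lon, +2·0.00416667° lat → SW at lon 102.508°, lat 75.1333°.
Cell spans 0.00833333° lon × 0.00416667° lat.
west 102.50833, east 102.51667.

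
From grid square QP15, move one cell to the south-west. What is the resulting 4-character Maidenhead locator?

QP04

Longitude square 1; −1 → 0.
Latitude square 5; −1 → 4.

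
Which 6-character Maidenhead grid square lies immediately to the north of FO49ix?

FP40ia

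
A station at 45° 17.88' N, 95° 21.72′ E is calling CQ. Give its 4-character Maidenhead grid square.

NN75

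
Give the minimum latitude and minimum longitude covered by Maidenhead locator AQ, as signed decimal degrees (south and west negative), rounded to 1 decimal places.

70.0, -180.0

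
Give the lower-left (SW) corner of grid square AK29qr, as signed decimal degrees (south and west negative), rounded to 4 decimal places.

19.7083, -174.6667

Field A=0, K=10: +0·20° lon, +10·10° lat → SW at lon -180°, lat 10°.
Square 2, 9: +2·2° lon, +9·1° lat → SW at lon -176°, lat 19°.
Subsquare q=16, r=17: +16·0.0833333° lon, +17·0.0416667° lat → SW at lon -174.667°, lat 19.7083°.
latitude 19.7083, longitude -174.6667.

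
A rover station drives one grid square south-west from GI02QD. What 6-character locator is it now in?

GI02pc

Longitude subsquare q = 16; −1 → 15 = p.
Latitude subsquare d = 3; −1 → 2 = c.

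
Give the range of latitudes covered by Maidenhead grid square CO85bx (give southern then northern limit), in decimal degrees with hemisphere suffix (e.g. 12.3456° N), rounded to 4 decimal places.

55.9583° N, 56.0000° N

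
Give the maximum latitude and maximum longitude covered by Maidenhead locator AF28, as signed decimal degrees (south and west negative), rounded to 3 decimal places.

-31.000, -174.000

Field A=0, F=5: +0·20° lon, +5·10° lat → SW at lon -180°, lat -40°.
Square 2, 8: +2·2° lon, +8·1° lat → SW at lon -176°, lat -32°.
Cell spans 2° lon × 1° lat. NE corner is SW corner plus one full cell.
latitude -31.000, longitude -174.000.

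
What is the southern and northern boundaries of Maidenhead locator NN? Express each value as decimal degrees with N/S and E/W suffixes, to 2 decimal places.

40.00° N, 50.00° N

Field N=13, N=13: +13·20° lon, +13·10° lat → SW at lon 80°, lat 40°.
Cell spans 20° lon × 10° lat.
south 40.00° N, north 50.00° N.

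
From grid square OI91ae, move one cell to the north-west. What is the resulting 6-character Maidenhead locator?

OI81xf

Longitude subsquare a = 0; −1 → -1, wraps to 23 = x, carry into square.
Longitude square 9; −1 → 8.
Latitude subsquare e = 4; +1 → 5 = f.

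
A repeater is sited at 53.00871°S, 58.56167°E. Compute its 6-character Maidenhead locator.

LD96gx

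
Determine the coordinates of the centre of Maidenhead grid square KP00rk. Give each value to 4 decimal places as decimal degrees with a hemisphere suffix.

60.4375° N, 21.4583° E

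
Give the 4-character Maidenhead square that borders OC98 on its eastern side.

PC08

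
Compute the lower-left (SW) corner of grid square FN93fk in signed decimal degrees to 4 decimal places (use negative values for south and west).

Field F=5, N=13: +5·20° lon, +13·10° lat → SW at lon -80°, lat 40°.
Square 9, 3: +9·2° lon, +3·1° lat → SW at lon -62°, lat 43°.
Subsquare f=5, k=10: +5·0.0833333° lon, +10·0.0416667° lat → SW at lon -61.5833°, lat 43.4167°.
latitude 43.4167, longitude -61.5833.

43.4167, -61.5833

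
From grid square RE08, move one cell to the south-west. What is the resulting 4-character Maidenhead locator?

Longitude square 0; −1 → -1, wraps to 9, carry into field.
Longitude field R = 17; −1 → 16 = Q.
Latitude square 8; −1 → 7.

QE97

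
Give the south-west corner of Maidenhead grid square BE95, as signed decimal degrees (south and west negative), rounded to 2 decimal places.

Field B=1, E=4: +1·20° lon, +4·10° lat → SW at lon -160°, lat -50°.
Square 9, 5: +9·2° lon, +5·1° lat → SW at lon -142°, lat -45°.
latitude -45.00, longitude -142.00.

-45.00, -142.00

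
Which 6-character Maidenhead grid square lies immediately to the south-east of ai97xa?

BI06ax

Longitude subsquare x = 23; +1 → 24, wraps to 0 = a, carry into square.
Longitude square 9; +1 → 10, wraps to 0, carry into field.
Longitude field A = 0; +1 → 1 = B.
Latitude subsquare a = 0; −1 → -1, wraps to 23 = x, carry into square.
Latitude square 7; −1 → 6.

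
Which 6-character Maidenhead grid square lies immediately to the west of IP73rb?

IP73qb

Longitude subsquare r = 17; −1 → 16 = q.
The latitude characters are unchanged.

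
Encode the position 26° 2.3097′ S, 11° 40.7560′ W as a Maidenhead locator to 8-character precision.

Shift to the Maidenhead origin (180°W, 90°S): lon 168.32073, lat 63.96151.
Field: 168.32073/20 → 8 → I, 63.96151/10 → 6 → G; chars IG.
Square: 8.32073/2 → 4, 3.96151/1 → 3; chars 43.
Subsquare: 0.32073/0.0833333 → 3 → d, 0.96151/0.0416667 → 23 → x; chars dx.
Extended square: 0.07073/0.00833333 → 8, 0.00317/0.00416667 → 0; chars 80.

IG43dx80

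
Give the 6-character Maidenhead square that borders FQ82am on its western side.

FQ72xm

Longitude subsquare a = 0; −1 → -1, wraps to 23 = x, carry into square.
Longitude square 8; −1 → 7.
The latitude characters are unchanged.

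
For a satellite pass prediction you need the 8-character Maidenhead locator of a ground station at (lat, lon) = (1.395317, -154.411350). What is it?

Shift to the Maidenhead origin (180°W, 90°S): lon 25.58865, lat 91.39532.
Field: lon ⌊25.58865/20⌋ = 1 → B; lat ⌊91.39532/10⌋ = 9 → J.
Square: lon ⌊5.58865/2⌋ = 2; lat ⌊1.39532/1⌋ = 1.
Subsquare: lon ⌊1.58865/0.0833333⌋ = 19 → t; lat ⌊0.39532/0.0416667⌋ = 9 → j.
Extended square: lon ⌊0.00532/0.00833333⌋ = 0; lat ⌊0.02032/0.00416667⌋ = 4.

BJ21tj04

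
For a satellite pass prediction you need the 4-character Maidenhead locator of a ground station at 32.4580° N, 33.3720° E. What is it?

KM62

Offset from 180°W / 90°S: lon 213.37°, lat 122.46°.
Field: 213.37/20 → 10 → K, 122.46/10 → 12 → M; chars KM.
Square: 13.37/2 → 6, 2.46/1 → 2; chars 62.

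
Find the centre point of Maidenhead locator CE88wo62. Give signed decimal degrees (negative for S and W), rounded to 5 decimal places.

-41.40625, -122.11250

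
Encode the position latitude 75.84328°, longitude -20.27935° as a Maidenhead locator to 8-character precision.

HQ95uu62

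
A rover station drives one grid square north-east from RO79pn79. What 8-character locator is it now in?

RO79po80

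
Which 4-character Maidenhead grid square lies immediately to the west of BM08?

AM98

Longitude square 0; −1 → -1, wraps to 9, carry into field.
Longitude field B = 1; −1 → 0 = A.
The latitude characters are unchanged.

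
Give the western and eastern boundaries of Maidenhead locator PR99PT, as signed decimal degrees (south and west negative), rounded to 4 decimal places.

139.2500, 139.3333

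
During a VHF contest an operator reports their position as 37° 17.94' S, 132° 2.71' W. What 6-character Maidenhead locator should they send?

CF32xq

Shift to the Maidenhead origin (180°W, 90°S): lon 47.9548, lat 52.7010.
Field: 47.9548/20 → 2 → C, 52.7010/10 → 5 → F; chars CF.
Square: 7.9548/2 → 3, 2.7010/1 → 2; chars 32.
Subsquare: 1.9548/0.0833333 → 23 → x, 0.7010/0.0416667 → 16 → q; chars xq.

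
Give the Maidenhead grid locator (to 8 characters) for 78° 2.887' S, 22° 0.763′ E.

KB11aw18

Shift to the Maidenhead origin (180°W, 90°S): lon 202.01272, lat 11.95188.
Field: lon ⌊202.01272/20⌋ = 10 → K; lat ⌊11.95188/10⌋ = 1 → B.
Square: lon ⌊2.01272/2⌋ = 1; lat ⌊1.95188/1⌋ = 1.
Subsquare: lon ⌊0.01272/0.0833333⌋ = 0 → a; lat ⌊0.95188/0.0416667⌋ = 22 → w.
Extended square: lon ⌊0.01272/0.00833333⌋ = 1; lat ⌊0.03522/0.00416667⌋ = 8.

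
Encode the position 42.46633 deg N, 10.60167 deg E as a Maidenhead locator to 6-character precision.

JN52hl

Shift to the Maidenhead origin (180°W, 90°S): lon 190.6017, lat 132.4663.
Field: 190.6017/20 → 9 → J, 132.4663/10 → 13 → N; chars JN.
Square: 10.6017/2 → 5, 2.4663/1 → 2; chars 52.
Subsquare: 0.6017/0.0833333 → 7 → h, 0.4663/0.0416667 → 11 → l; chars hl.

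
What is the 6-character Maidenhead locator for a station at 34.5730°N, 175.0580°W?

Offset from 180°W / 90°S: lon 4.9420°, lat 124.5730°.
Field: 4.9420/20 → 0 → A, 124.5730/10 → 12 → M; chars AM.
Square: 4.9420/2 → 2, 4.5730/1 → 4; chars 24.
Subsquare: 0.9420/0.0833333 → 11 → l, 0.5730/0.0416667 → 13 → n; chars ln.

AM24ln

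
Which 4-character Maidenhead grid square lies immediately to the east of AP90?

Longitude square 9; +1 → 10, wraps to 0, carry into field.
Longitude field A = 0; +1 → 1 = B.
The latitude characters are unchanged.

BP00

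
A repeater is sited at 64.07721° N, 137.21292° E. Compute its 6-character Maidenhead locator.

PP84ob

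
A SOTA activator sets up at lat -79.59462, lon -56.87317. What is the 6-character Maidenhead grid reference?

GB10nj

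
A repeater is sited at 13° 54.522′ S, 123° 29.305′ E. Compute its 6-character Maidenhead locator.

PH16rc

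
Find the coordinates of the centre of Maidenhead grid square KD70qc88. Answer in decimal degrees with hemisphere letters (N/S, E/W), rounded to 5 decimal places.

Field K=10, D=3: +10·20° lon, +3·10° lat → SW at lon 20°, lat -60°.
Square 7, 0: +7·2° lon, +0·1° lat → SW at lon 34°, lat -60°.
Subsquare q=16, c=2: +16·0.0833333° lon, +2·0.0416667° lat → SW at lon 35.3333°, lat -59.9167°.
Extended square 8, 8: +8·0.00833333° lon, +8·0.00416667° lat → SW at lon 35.4°, lat -59.8833°.
Cell spans 0.00833333° lon × 0.00416667° lat. Centre is SW corner plus half of each.
latitude 59.88125° S, longitude 35.40417° E.

59.88125° S, 35.40417° E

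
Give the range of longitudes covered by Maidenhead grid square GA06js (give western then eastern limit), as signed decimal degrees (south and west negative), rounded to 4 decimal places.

Field G=6, A=0: +6·20° lon, +0·10° lat → SW at lon -60°, lat -90°.
Square 0, 6: +0·2° lon, +6·1° lat → SW at lon -60°, lat -84°.
Subsquare j=9, s=18: +9·0.0833333° lon, +18·0.0416667° lat → SW at lon -59.25°, lat -83.25°.
Cell spans 0.0833333° lon × 0.0416667° lat.
west -59.2500, east -59.1667.

-59.2500, -59.1667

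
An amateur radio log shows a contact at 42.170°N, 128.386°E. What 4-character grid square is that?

PN42

Offset from 180°W / 90°S: lon 308.39°, lat 132.17°.
Field (20°×10°, letters A–R): lon ⌊308.39/20⌋ = 15 → P; lat ⌊132.17/10⌋ = 13 → N.
Square (2°×1°, digits 0–9): lon ⌊8.39/2⌋ = 4; lat ⌊2.17/1⌋ = 2.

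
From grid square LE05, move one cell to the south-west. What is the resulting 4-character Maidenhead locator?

Longitude square 0; −1 → -1, wraps to 9, carry into field.
Longitude field L = 11; −1 → 10 = K.
Latitude square 5; −1 → 4.

KE94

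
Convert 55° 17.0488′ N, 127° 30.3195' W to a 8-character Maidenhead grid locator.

Shift to the Maidenhead origin (180°W, 90°S): lon 52.49468, lat 145.28415.
Field (20°×10°, letters A–R): lon ⌊52.49468/20⌋ = 2 → C; lat ⌊145.28415/10⌋ = 14 → O.
Square (2°×1°, digits 0–9): lon ⌊12.49468/2⌋ = 6; lat ⌊5.28415/1⌋ = 5.
Subsquare (5′×2.5′, letters a–x): lon ⌊0.49468/0.0833333⌋ = 5 → f; lat ⌊0.28415/0.0416667⌋ = 6 → g.
Extended square (30″×15″, digits 0–9): lon ⌊0.07801/0.00833333⌋ = 9; lat ⌊0.03415/0.00416667⌋ = 8.

CO65fg98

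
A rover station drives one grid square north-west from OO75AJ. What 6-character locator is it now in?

OO65xk

Longitude subsquare a = 0; −1 → -1, wraps to 23 = x, carry into square.
Longitude square 7; −1 → 6.
Latitude subsquare j = 9; +1 → 10 = k.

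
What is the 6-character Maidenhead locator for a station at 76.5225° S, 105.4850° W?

DB73gl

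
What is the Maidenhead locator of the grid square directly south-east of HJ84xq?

Longitude subsquare x = 23; +1 → 24, wraps to 0 = a, carry into square.
Longitude square 8; +1 → 9.
Latitude subsquare q = 16; −1 → 15 = p.

HJ94ap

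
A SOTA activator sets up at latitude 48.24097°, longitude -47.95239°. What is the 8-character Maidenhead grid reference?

GN68af57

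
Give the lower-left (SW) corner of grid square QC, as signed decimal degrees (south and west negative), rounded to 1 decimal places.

Field Q=16, C=2: +16·20° lon, +2·10° lat → SW at lon 140°, lat -70°.
latitude -70.0, longitude 140.0.

-70.0, 140.0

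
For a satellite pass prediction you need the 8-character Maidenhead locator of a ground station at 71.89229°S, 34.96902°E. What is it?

Shift to the Maidenhead origin (180°W, 90°S): lon 214.96902, lat 18.10771.
Field (20°×10°, letters A–R): 214.96902/20 → 10 → K, 18.10771/10 → 1 → B; chars KB.
Square (2°×1°, digits 0–9): 14.96902/2 → 7, 8.10771/1 → 8; chars 78.
Subsquare (5′×2.5′, letters a–x): 0.96902/0.0833333 → 11 → l, 0.10771/0.0416667 → 2 → c; chars lc.
Extended square (30″×15″, digits 0–9): 0.05235/0.00833333 → 6, 0.02438/0.00416667 → 5; chars 65.

KB78lc65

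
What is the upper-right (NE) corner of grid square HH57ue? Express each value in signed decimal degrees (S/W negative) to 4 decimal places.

-12.7917, -28.2500

Field H=7, H=7: +7·20° lon, +7·10° lat → SW at lon -40°, lat -20°.
Square 5, 7: +5·2° lon, +7·1° lat → SW at lon -30°, lat -13°.
Subsquare u=20, e=4: +20·0.0833333° lon, +4·0.0416667° lat → SW at lon -28.3333°, lat -12.8333°.
Cell spans 0.0833333° lon × 0.0416667° lat. NE corner is SW corner plus one full cell.
latitude -12.7917, longitude -28.2500.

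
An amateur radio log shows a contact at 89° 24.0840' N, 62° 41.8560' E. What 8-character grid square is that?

Add 180° to longitude and 90° to latitude: 242.69760, 179.40140.
Field: lon ⌊242.69760/20⌋ = 12 → M; lat ⌊179.40140/10⌋ = 17 → R.
Square: lon ⌊2.69760/2⌋ = 1; lat ⌊9.40140/1⌋ = 9.
Subsquare: lon ⌊0.69760/0.0833333⌋ = 8 → i; lat ⌊0.40140/0.0416667⌋ = 9 → j.
Extended square: lon ⌊0.03093/0.00833333⌋ = 3; lat ⌊0.02640/0.00416667⌋ = 6.

MR19ij36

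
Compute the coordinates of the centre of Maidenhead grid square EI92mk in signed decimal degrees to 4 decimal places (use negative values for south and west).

-7.5625, -80.9583

Field E=4, I=8: +4·20° lon, +8·10° lat → SW at lon -100°, lat -10°.
Square 9, 2: +9·2° lon, +2·1° lat → SW at lon -82°, lat -8°.
Subsquare m=12, k=10: +12·0.0833333° lon, +10·0.0416667° lat → SW at lon -81°, lat -7.58333°.
Cell spans 0.0833333° lon × 0.0416667° lat. Centre is SW corner plus half of each.
latitude -7.5625, longitude -80.9583.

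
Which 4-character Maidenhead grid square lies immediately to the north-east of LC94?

MC05

Longitude square 9; +1 → 10, wraps to 0, carry into field.
Longitude field L = 11; +1 → 12 = M.
Latitude square 4; +1 → 5.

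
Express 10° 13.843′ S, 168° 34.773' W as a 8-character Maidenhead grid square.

AH59rs04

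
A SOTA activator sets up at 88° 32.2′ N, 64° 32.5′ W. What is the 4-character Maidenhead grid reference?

FR78

Offset from 180°W / 90°S: lon 115.46°, lat 178.54°.
Field: lon ⌊115.46/20⌋ = 5 → F; lat ⌊178.54/10⌋ = 17 → R.
Square: lon ⌊15.46/2⌋ = 7; lat ⌊8.54/1⌋ = 8.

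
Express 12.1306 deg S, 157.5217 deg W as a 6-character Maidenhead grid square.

Offset from 180°W / 90°S: lon 22.4783°, lat 77.8694°.
Field (20°×10°, letters A–R): lon ⌊22.4783/20⌋ = 1 → B; lat ⌊77.8694/10⌋ = 7 → H.
Square (2°×1°, digits 0–9): lon ⌊2.4783/2⌋ = 1; lat ⌊7.8694/1⌋ = 7.
Subsquare (5′×2.5′, letters a–x): lon ⌊0.4783/0.0833333⌋ = 5 → f; lat ⌊0.8694/0.0416667⌋ = 20 → u.

BH17fu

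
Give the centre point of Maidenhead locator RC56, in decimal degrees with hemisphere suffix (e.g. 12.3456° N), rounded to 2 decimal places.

63.50° S, 171.00° E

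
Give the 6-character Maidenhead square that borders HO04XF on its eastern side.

HO14af

Longitude subsquare x = 23; +1 → 24, wraps to 0 = a, carry into square.
Longitude square 0; +1 → 1.
The latitude characters are unchanged.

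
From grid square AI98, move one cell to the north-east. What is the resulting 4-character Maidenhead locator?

Longitude square 9; +1 → 10, wraps to 0, carry into field.
Longitude field A = 0; +1 → 1 = B.
Latitude square 8; +1 → 9.

BI09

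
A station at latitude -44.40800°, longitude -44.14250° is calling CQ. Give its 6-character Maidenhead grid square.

Add 180° to longitude and 90° to latitude: 135.8575, 45.5920.
Field (20°×10°, letters A–R): 135.8575/20 → 6 → G, 45.5920/10 → 4 → E; chars GE.
Square (2°×1°, digits 0–9): 15.8575/2 → 7, 5.5920/1 → 5; chars 75.
Subsquare (5′×2.5′, letters a–x): 1.8575/0.0833333 → 22 → w, 0.5920/0.0416667 → 14 → o; chars wo.

GE75wo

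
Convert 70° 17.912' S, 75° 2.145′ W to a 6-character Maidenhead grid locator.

Offset from 180°W / 90°S: lon 104.9643°, lat 19.7015°.
Field: 104.9643/20 → 5 → F, 19.7015/10 → 1 → B; chars FB.
Square: 4.9643/2 → 2, 9.7015/1 → 9; chars 29.
Subsquare: 0.9643/0.0833333 → 11 → l, 0.7015/0.0416667 → 16 → q; chars lq.

FB29lq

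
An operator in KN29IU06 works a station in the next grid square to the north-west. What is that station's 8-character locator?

KN29hu97

Longitude extended square 0; −1 → -1, wraps to 9, carry into subsquare.
Longitude subsquare i = 8; −1 → 7 = h.
Latitude extended square 6; +1 → 7.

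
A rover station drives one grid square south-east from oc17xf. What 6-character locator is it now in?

OC27ae

Longitude subsquare x = 23; +1 → 24, wraps to 0 = a, carry into square.
Longitude square 1; +1 → 2.
Latitude subsquare f = 5; −1 → 4 = e.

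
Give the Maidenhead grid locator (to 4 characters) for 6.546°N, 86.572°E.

NJ36

Offset from 180°W / 90°S: lon 266.57°, lat 96.55°.
Field: lon ⌊266.57/20⌋ = 13 → N; lat ⌊96.55/10⌋ = 9 → J.
Square: lon ⌊6.57/2⌋ = 3; lat ⌊6.55/1⌋ = 6.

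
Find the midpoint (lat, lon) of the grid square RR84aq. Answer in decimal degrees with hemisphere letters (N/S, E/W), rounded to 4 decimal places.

Field R=17, R=17: +17·20° lon, +17·10° lat → SW at lon 160°, lat 80°.
Square 8, 4: +8·2° lon, +4·1° lat → SW at lon 176°, lat 84°.
Subsquare a=0, q=16: +0·0.0833333° lon, +16·0.0416667° lat → SW at lon 176°, lat 84.6667°.
Cell spans 0.0833333° lon × 0.0416667° lat. Centre is SW corner plus half of each.
latitude 84.6875° N, longitude 176.0417° E.

84.6875° N, 176.0417° E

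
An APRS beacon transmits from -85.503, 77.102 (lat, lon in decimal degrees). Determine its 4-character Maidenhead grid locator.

Add 180° to longitude and 90° to latitude: 257.10, 4.50.
Field (20°×10°, letters A–R): 257.10/20 → 12 → M, 4.50/10 → 0 → A; chars MA.
Square (2°×1°, digits 0–9): 17.10/2 → 8, 4.50/1 → 4; chars 84.

MA84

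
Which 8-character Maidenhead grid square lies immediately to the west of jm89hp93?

Longitude extended square 9; −1 → 8.
The latitude characters are unchanged.

JM89hp83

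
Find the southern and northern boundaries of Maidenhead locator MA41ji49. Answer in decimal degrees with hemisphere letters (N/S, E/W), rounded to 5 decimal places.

Field M=12, A=0: +12·20° lon, +0·10° lat → SW at lon 60°, lat -90°.
Square 4, 1: +4·2° lon, +1·1° lat → SW at lon 68°, lat -89°.
Subsquare j=9, i=8: +9·0.0833333° lon, +8·0.0416667° lat → SW at lon 68.75°, lat -88.6667°.
Extended square 4, 9: +4·0.00833333° lon, +9·0.00416667° lat → SW at lon 68.7833°, lat -88.6292°.
Cell spans 0.00833333° lon × 0.00416667° lat.
south 88.62917° S, north 88.62500° S.

88.62917° S, 88.62500° S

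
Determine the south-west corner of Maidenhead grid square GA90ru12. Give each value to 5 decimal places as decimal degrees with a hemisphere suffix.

89.15833° S, 40.57500° W

Field G=6, A=0: +6·20° lon, +0·10° lat → SW at lon -60°, lat -90°.
Square 9, 0: +9·2° lon, +0·1° lat → SW at lon -42°, lat -90°.
Subsquare r=17, u=20: +17·0.0833333° lon, +20·0.0416667° lat → SW at lon -40.5833°, lat -89.1667°.
Extended square 1, 2: +1·0.00833333° lon, +2·0.00416667° lat → SW at lon -40.575°, lat -89.1583°.
latitude 89.15833° S, longitude 40.57500° W.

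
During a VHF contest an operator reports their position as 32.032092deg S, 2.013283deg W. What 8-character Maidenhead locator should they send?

IF87xx82

Shift to the Maidenhead origin (180°W, 90°S): lon 177.98672, lat 57.96791.
Field: lon ⌊177.98672/20⌋ = 8 → I; lat ⌊57.96791/10⌋ = 5 → F.
Square: lon ⌊17.98672/2⌋ = 8; lat ⌊7.96791/1⌋ = 7.
Subsquare: lon ⌊1.98672/0.0833333⌋ = 23 → x; lat ⌊0.96791/0.0416667⌋ = 23 → x.
Extended square: lon ⌊0.07005/0.00833333⌋ = 8; lat ⌊0.00957/0.00416667⌋ = 2.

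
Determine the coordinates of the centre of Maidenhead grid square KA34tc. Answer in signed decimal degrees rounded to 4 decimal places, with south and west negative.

-85.8958, 27.6250

Field K=10, A=0: +10·20° lon, +0·10° lat → SW at lon 20°, lat -90°.
Square 3, 4: +3·2° lon, +4·1° lat → SW at lon 26°, lat -86°.
Subsquare t=19, c=2: +19·0.0833333° lon, +2·0.0416667° lat → SW at lon 27.5833°, lat -85.9167°.
Cell spans 0.0833333° lon × 0.0416667° lat. Centre is SW corner plus half of each.
latitude -85.8958, longitude 27.6250.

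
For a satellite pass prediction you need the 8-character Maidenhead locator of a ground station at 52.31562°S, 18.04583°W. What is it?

Shift to the Maidenhead origin (180°W, 90°S): lon 161.95417, lat 37.68438.
Field: lon ⌊161.95417/20⌋ = 8 → I; lat ⌊37.68438/10⌋ = 3 → D.
Square: lon ⌊1.95417/2⌋ = 0; lat ⌊7.68438/1⌋ = 7.
Subsquare: lon ⌊1.95417/0.0833333⌋ = 23 → x; lat ⌊0.68438/0.0416667⌋ = 16 → q.
Extended square: lon ⌊0.03750/0.00833333⌋ = 4; lat ⌊0.01771/0.00416667⌋ = 4.

ID07xq44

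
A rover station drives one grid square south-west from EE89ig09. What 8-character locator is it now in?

Longitude extended square 0; −1 → -1, wraps to 9, carry into subsquare.
Longitude subsquare i = 8; −1 → 7 = h.
Latitude extended square 9; −1 → 8.

EE89hg98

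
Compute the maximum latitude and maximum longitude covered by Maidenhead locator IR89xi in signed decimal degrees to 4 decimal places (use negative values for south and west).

89.3750, -2.0000

Field I=8, R=17: +8·20° lon, +17·10° lat → SW at lon -20°, lat 80°.
Square 8, 9: +8·2° lon, +9·1° lat → SW at lon -4°, lat 89°.
Subsquare x=23, i=8: +23·0.0833333° lon, +8·0.0416667° lat → SW at lon -2.08333°, lat 89.3333°.
Cell spans 0.0833333° lon × 0.0416667° lat. NE corner is SW corner plus one full cell.
latitude 89.3750, longitude -2.0000.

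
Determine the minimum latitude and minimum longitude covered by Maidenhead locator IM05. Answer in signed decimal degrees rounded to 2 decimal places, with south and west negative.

35.00, -20.00

Field I=8, M=12: +8·20° lon, +12·10° lat → SW at lon -20°, lat 30°.
Square 0, 5: +0·2° lon, +5·1° lat → SW at lon -20°, lat 35°.
latitude 35.00, longitude -20.00.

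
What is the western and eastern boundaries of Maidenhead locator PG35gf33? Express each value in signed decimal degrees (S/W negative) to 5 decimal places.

126.52500, 126.53333

Field P=15, G=6: +15·20° lon, +6·10° lat → SW at lon 120°, lat -30°.
Square 3, 5: +3·2° lon, +5·1° lat → SW at lon 126°, lat -25°.
Subsquare g=6, f=5: +6·0.0833333° lon, +5·0.0416667° lat → SW at lon 126.5°, lat -24.7917°.
Extended square 3, 3: +3·0.00833333° lon, +3·0.00416667° lat → SW at lon 126.525°, lat -24.7792°.
Cell spans 0.00833333° lon × 0.00416667° lat.
west 126.52500, east 126.53333.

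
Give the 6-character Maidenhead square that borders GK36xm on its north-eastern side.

Longitude subsquare x = 23; +1 → 24, wraps to 0 = a, carry into square.
Longitude square 3; +1 → 4.
Latitude subsquare m = 12; +1 → 13 = n.

GK46an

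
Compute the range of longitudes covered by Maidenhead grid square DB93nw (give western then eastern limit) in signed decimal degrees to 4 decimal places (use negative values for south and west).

Field D=3, B=1: +3·20° lon, +1·10° lat → SW at lon -120°, lat -80°.
Square 9, 3: +9·2° lon, +3·1° lat → SW at lon -102°, lat -77°.
Subsquare n=13, w=22: +13·0.0833333° lon, +22·0.0416667° lat → SW at lon -100.917°, lat -76.0833°.
Cell spans 0.0833333° lon × 0.0416667° lat.
west -100.9167, east -100.8333.

-100.9167, -100.8333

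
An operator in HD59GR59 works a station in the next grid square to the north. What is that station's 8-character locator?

HD59gs50

Latitude extended square 9; +1 → 10, wraps to 0, carry into subsquare.
Latitude subsquare r = 17; +1 → 18 = s.
The longitude characters are unchanged.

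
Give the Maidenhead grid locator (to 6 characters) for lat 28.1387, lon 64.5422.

ML28gd

Add 180° to longitude and 90° to latitude: 244.5422, 118.1387.
Field (20°×10°, letters A–R): lon ⌊244.5422/20⌋ = 12 → M; lat ⌊118.1387/10⌋ = 11 → L.
Square (2°×1°, digits 0–9): lon ⌊4.5422/2⌋ = 2; lat ⌊8.1387/1⌋ = 8.
Subsquare (5′×2.5′, letters a–x): lon ⌊0.5422/0.0833333⌋ = 6 → g; lat ⌊0.1387/0.0416667⌋ = 3 → d.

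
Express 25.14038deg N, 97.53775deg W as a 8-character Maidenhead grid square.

EL15fd53

Add 180° to longitude and 90° to latitude: 82.46225, 115.14038.
Field (20°×10°, letters A–R): 82.46225/20 → 4 → E, 115.14038/10 → 11 → L; chars EL.
Square (2°×1°, digits 0–9): 2.46225/2 → 1, 5.14038/1 → 5; chars 15.
Subsquare (5′×2.5′, letters a–x): 0.46225/0.0833333 → 5 → f, 0.14038/0.0416667 → 3 → d; chars fd.
Extended square (30″×15″, digits 0–9): 0.04558/0.00833333 → 5, 0.01538/0.00416667 → 3; chars 53.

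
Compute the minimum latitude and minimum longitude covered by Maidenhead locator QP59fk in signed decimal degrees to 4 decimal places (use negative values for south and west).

69.4167, 150.4167

Field Q=16, P=15: +16·20° lon, +15·10° lat → SW at lon 140°, lat 60°.
Square 5, 9: +5·2° lon, +9·1° lat → SW at lon 150°, lat 69°.
Subsquare f=5, k=10: +5·0.0833333° lon, +10·0.0416667° lat → SW at lon 150.417°, lat 69.4167°.
latitude 69.4167, longitude 150.4167.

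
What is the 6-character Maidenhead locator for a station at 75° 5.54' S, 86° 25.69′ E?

NB34fv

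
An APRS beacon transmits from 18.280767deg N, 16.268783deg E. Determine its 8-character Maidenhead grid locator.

JK88dg27

Offset from 180°W / 90°S: lon 196.26878°, lat 108.28077°.
Field: lon ⌊196.26878/20⌋ = 9 → J; lat ⌊108.28077/10⌋ = 10 → K.
Square: lon ⌊16.26878/2⌋ = 8; lat ⌊8.28077/1⌋ = 8.
Subsquare: lon ⌊0.26878/0.0833333⌋ = 3 → d; lat ⌊0.28077/0.0416667⌋ = 6 → g.
Extended square: lon ⌊0.01878/0.00833333⌋ = 2; lat ⌊0.03077/0.00416667⌋ = 7.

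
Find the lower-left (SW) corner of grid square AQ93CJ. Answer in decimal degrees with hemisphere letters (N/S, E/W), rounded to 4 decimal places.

73.3750° N, 161.8333° W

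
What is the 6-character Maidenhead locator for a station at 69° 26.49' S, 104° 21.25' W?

Offset from 180°W / 90°S: lon 75.6458°, lat 20.5585°.
Field: 75.6458/20 → 3 → D, 20.5585/10 → 2 → C; chars DC.
Square: 15.6458/2 → 7, 0.5585/1 → 0; chars 70.
Subsquare: 1.6458/0.0833333 → 19 → t, 0.5585/0.0416667 → 13 → n; chars tn.

DC70tn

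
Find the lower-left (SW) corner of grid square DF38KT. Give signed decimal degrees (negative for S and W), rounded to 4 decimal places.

Field D=3, F=5: +3·20° lon, +5·10° lat → SW at lon -120°, lat -40°.
Square 3, 8: +3·2° lon, +8·1° lat → SW at lon -114°, lat -32°.
Subsquare k=10, t=19: +10·0.0833333° lon, +19·0.0416667° lat → SW at lon -113.167°, lat -31.2083°.
latitude -31.2083, longitude -113.1667.

-31.2083, -113.1667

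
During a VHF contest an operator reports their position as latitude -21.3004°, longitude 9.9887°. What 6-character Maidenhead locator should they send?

Add 180° to longitude and 90° to latitude: 189.9887, 68.6996.
Field (20°×10°, letters A–R): 189.9887/20 → 9 → J, 68.6996/10 → 6 → G; chars JG.
Square (2°×1°, digits 0–9): 9.9887/2 → 4, 8.6996/1 → 8; chars 48.
Subsquare (5′×2.5′, letters a–x): 1.9887/0.0833333 → 23 → x, 0.6996/0.0416667 → 16 → q; chars xq.

JG48xq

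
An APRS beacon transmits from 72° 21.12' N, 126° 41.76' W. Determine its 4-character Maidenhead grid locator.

CQ62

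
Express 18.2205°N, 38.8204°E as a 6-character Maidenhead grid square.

Offset from 180°W / 90°S: lon 218.8204°, lat 108.2205°.
Field: 218.8204/20 → 10 → K, 108.2205/10 → 10 → K; chars KK.
Square: 18.8204/2 → 9, 8.2205/1 → 8; chars 98.
Subsquare: 0.8204/0.0833333 → 9 → j, 0.2205/0.0416667 → 5 → f; chars jf.

KK98jf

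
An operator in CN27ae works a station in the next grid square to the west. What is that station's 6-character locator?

Longitude subsquare a = 0; −1 → -1, wraps to 23 = x, carry into square.
Longitude square 2; −1 → 1.
The latitude characters are unchanged.

CN17xe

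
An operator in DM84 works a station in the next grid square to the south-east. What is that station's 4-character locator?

Longitude square 8; +1 → 9.
Latitude square 4; −1 → 3.

DM93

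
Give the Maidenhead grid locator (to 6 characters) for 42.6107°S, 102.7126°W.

DE87pj

Offset from 180°W / 90°S: lon 77.2874°, lat 47.3893°.
Field: 77.2874/20 → 3 → D, 47.3893/10 → 4 → E; chars DE.
Square: 17.2874/2 → 8, 7.3893/1 → 7; chars 87.
Subsquare: 1.2874/0.0833333 → 15 → p, 0.3893/0.0416667 → 9 → j; chars pj.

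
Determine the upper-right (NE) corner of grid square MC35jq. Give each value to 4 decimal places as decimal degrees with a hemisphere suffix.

Field M=12, C=2: +12·20° lon, +2·10° lat → SW at lon 60°, lat -70°.
Square 3, 5: +3·2° lon, +5·1° lat → SW at lon 66°, lat -65°.
Subsquare j=9, q=16: +9·0.0833333° lon, +16·0.0416667° lat → SW at lon 66.75°, lat -64.3333°.
Cell spans 0.0833333° lon × 0.0416667° lat. NE corner is SW corner plus one full cell.
latitude 64.2917° S, longitude 66.8333° E.

64.2917° S, 66.8333° E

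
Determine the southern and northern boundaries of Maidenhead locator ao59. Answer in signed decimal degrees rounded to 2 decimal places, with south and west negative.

59.00, 60.00

Field A=0, O=14: +0·20° lon, +14·10° lat → SW at lon -180°, lat 50°.
Square 5, 9: +5·2° lon, +9·1° lat → SW at lon -170°, lat 59°.
Cell spans 2° lon × 1° lat.
south 59.00, north 60.00.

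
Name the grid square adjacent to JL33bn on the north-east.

JL33co

Longitude subsquare b = 1; +1 → 2 = c.
Latitude subsquare n = 13; +1 → 14 = o.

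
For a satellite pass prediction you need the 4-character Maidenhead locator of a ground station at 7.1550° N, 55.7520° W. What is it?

GJ27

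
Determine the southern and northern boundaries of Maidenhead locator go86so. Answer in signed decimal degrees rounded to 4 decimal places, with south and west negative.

56.5833, 56.6250

Field G=6, O=14: +6·20° lon, +14·10° lat → SW at lon -60°, lat 50°.
Square 8, 6: +8·2° lon, +6·1° lat → SW at lon -44°, lat 56°.
Subsquare s=18, o=14: +18·0.0833333° lon, +14·0.0416667° lat → SW at lon -42.5°, lat 56.5833°.
Cell spans 0.0833333° lon × 0.0416667° lat.
south 56.5833, north 56.6250.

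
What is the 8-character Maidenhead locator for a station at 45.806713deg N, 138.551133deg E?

PN95gt63

Shift to the Maidenhead origin (180°W, 90°S): lon 318.55113, lat 135.80671.
Field: lon ⌊318.55113/20⌋ = 15 → P; lat ⌊135.80671/10⌋ = 13 → N.
Square: lon ⌊18.55113/2⌋ = 9; lat ⌊5.80671/1⌋ = 5.
Subsquare: lon ⌊0.55113/0.0833333⌋ = 6 → g; lat ⌊0.80671/0.0416667⌋ = 19 → t.
Extended square: lon ⌊0.05113/0.00833333⌋ = 6; lat ⌊0.01505/0.00416667⌋ = 3.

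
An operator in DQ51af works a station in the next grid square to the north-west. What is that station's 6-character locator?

Longitude subsquare a = 0; −1 → -1, wraps to 23 = x, carry into square.
Longitude square 5; −1 → 4.
Latitude subsquare f = 5; +1 → 6 = g.

DQ41xg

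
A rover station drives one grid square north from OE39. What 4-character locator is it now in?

Latitude square 9; +1 → 10, wraps to 0, carry into field.
Latitude field E = 4; +1 → 5 = F.
The longitude characters are unchanged.

OF30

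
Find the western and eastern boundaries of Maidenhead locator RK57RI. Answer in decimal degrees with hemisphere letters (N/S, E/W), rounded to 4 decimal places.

171.4167° E, 171.5000° E

Field R=17, K=10: +17·20° lon, +10·10° lat → SW at lon 160°, lat 10°.
Square 5, 7: +5·2° lon, +7·1° lat → SW at lon 170°, lat 17°.
Subsquare r=17, i=8: +17·0.0833333° lon, +8·0.0416667° lat → SW at lon 171.417°, lat 17.3333°.
Cell spans 0.0833333° lon × 0.0416667° lat.
west 171.4167° E, east 171.5000° E.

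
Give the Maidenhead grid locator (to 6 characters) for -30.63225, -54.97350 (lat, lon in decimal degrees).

Shift to the Maidenhead origin (180°W, 90°S): lon 125.0265, lat 59.3678.
Field: 125.0265/20 → 6 → G, 59.3678/10 → 5 → F; chars GF.
Square: 5.0265/2 → 2, 9.3678/1 → 9; chars 29.
Subsquare: 1.0265/0.0833333 → 12 → m, 0.3678/0.0416667 → 8 → i; chars mi.

GF29mi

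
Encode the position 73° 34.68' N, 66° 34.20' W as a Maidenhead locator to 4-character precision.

FQ63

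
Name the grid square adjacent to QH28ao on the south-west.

QH18xn

Longitude subsquare a = 0; −1 → -1, wraps to 23 = x, carry into square.
Longitude square 2; −1 → 1.
Latitude subsquare o = 14; −1 → 13 = n.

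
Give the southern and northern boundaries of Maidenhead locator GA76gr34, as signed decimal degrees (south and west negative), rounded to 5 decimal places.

-83.27500, -83.27083

Field G=6, A=0: +6·20° lon, +0·10° lat → SW at lon -60°, lat -90°.
Square 7, 6: +7·2° lon, +6·1° lat → SW at lon -46°, lat -84°.
Subsquare g=6, r=17: +6·0.0833333° lon, +17·0.0416667° lat → SW at lon -45.5°, lat -83.2917°.
Extended square 3, 4: +3·0.00833333° lon, +4·0.00416667° lat → SW at lon -45.475°, lat -83.275°.
Cell spans 0.00833333° lon × 0.00416667° lat.
south -83.27500, north -83.27083.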